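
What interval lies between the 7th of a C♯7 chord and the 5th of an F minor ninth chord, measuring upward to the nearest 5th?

C♯7 has B as its 7th, and F minor ninth has C as its 5th.
B up to C is 1 semitone, a half step narrower than a major second, so the interval is minor.

m2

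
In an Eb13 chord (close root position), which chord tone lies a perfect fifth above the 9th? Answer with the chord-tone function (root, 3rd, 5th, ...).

13th

Eb13 (Eb dominant thirteenth) is spelled Eb–G–Bb–Db–F–C.
The 9th is F. A perfect fifth above F is C.
C is the chord's 13th.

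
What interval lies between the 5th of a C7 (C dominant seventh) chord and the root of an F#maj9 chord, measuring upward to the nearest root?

The 5th of C7 (C dominant seventh) is G; the root of F#maj9 is F#.
From G to F# is 11 semitones, exactly the major seventh.

major seventh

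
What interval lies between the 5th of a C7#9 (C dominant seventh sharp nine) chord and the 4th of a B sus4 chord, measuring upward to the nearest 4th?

The 5th of C7#9 (C dominant seventh sharp nine) is G; the 4th of B sus4 is E.
Counting 6 letters and 9 half steps from G gives a major sixth.

major sixth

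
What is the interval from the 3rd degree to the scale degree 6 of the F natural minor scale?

Spelling the F natural minor scale: F G Ab Bb C Db Eb.
So we need the interval from Ab up to Db.
Counting 4 letters and 5 half steps from Ab gives a perfect fourth.

perfect 4th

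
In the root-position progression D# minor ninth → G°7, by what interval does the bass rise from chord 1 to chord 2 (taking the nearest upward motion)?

diminished fourth

The roots are D# and G.
D# up to G is 4 semitones, a half step narrower than a perfect fourth, so the interval is diminished.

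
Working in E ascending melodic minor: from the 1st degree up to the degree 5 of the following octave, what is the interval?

perfect twelfth

E melodic minor: E F♯ G A B C♯ D♯.
That puts E below B.
From E to B is 19 semitones, exactly the perfect twelfth.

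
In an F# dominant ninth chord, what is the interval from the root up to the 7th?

F# dominant ninth: F# A# C# E G#.
So we need the interval from F# up to E.
F# up to E is 10 semitones, a half step narrower than a major seventh, so the interval is minor.

minor seventh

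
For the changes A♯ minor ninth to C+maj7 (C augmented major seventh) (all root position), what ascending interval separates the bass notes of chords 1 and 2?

The roots are A♯ and C.
From A♯ to C: 2 semitones over a third = diminished.

diminished 3rd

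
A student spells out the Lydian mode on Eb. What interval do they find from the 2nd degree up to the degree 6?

P5

Eb lydian: Eb F G A Bb C D.
So we need the interval from F up to C.
From F to C is 7 semitones, exactly the perfect fifth.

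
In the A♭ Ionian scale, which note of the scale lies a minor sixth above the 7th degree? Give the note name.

Eb

The scale is A♭ B♭ C D♭ E♭ F G.
The 7th degree is G; a minor sixth above that is E♭ — scale degree 5.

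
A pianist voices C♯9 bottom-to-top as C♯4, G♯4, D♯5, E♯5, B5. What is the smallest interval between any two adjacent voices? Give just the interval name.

major second

Adjacent intervals: C♯4→G♯4 = perfect fifth; G♯4→D♯5 = perfect fifth; D♯5→E♯5 = major second; E♯5→B5 = diminished fifth.
The smallest is D♯5 to E♯5, a major second (2 semitones).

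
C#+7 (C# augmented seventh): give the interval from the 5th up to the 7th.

The chord tones of C#7#5 are C# E# G## B.
The 5th is G## and the 7th is B.
3 letter names make it a third; at 2 semitones (a whole step narrower than major) the quality is diminished.

diminished third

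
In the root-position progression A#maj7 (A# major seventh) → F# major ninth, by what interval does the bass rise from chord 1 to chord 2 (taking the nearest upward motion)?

m6

The roots are A# and F#.
A# up to F# is 8 semitones, a half step narrower than a major sixth, so the interval is minor.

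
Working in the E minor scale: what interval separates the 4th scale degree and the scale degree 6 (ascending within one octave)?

minor third

E natural minor: E F♯ G A B C D.
That puts A below C.
3 letter names make it a third; at 3 semitones (a half step narrower than major) the quality is minor.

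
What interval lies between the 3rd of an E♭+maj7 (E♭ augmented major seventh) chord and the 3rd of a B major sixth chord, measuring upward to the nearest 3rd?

The 3rd of E♭+maj7 (E♭ augmented major seventh) is G; the 3rd of B major sixth is D♯.
From G to D♯: 8 semitones over a fifth = augmented.

augmented fifth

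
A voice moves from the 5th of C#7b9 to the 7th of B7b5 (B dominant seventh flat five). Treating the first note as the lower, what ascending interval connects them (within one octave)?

C#7b9 has G# as its 5th, and B7b5 (B dominant seventh flat five) has A as its 7th.
2 letter names make it a second; at 1 semitone (a half step narrower than major) the quality is minor.

m2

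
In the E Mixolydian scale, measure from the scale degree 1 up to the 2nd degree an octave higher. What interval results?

The scale runs E F# G# A B C# D.
That puts E below F#.
E up to F# spans 9 letter names and 14 semitones — a major ninth.

major ninth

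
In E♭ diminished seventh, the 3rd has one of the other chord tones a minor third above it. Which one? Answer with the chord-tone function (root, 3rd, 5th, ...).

Spelling the chord: E♭ G♭ B𝄫 D𝄫.
The 3rd is G♭. A minor third above G♭ is B𝄫.
B𝄫 is the chord's 5th.

5th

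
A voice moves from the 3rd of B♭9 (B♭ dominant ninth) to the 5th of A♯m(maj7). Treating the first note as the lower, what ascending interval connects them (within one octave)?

B♭9 (B♭ dominant ninth) has D as its 3rd, and A♯m(maj7) has E♯ as its 5th.
2 letter names make it a second; at 3 semitones (a half step wider than major) the quality is augmented.

augmented 2nd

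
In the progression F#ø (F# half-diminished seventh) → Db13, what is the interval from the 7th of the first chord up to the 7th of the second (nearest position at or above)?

diminished sixth

The 7th of F#ø (F# half-diminished seventh) is E; the 7th of Db13 is Cb.
E up to Cb is 7 semitones, a whole step narrower than a major sixth, so the interval is diminished.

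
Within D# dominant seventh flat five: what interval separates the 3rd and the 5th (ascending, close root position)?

D#7b5: D#-F##-A-C#.
So we need the interval from F## up to A.
3 letter names make it a third; at 2 semitones (a whole step narrower than major) the quality is diminished.

diminished third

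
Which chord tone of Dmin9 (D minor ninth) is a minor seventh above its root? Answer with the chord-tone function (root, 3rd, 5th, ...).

7th

Spelling the chord: D-F-A-C-E.
The root is D. A minor seventh above D is C.
C is the chord's 7th.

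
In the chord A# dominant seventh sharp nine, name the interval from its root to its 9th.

augmented ninth

A# dominant seventh sharp nine: A#-C##-E#-G#-B##.
That puts A# below B##.
A# up to B## is 15 semitones, a half step wider than a major ninth, so the interval is augmented.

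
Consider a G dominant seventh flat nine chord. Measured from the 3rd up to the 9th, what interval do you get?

diminished seventh

Spelling the chord: G-B-D-F-A♭.
So we need the interval from B up to A♭.
7 letter names make it a seventh; at 9 semitones (a whole step narrower than major) the quality is diminished.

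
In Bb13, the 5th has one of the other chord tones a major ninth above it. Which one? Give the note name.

Bb13 (Bb dominant thirteenth) is spelled Bb-D-F-Ab-C-G.
The 5th is F. A major ninth above F is G.
G is the chord's 13th.

G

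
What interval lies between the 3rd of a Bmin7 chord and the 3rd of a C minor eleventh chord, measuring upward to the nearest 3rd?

Bmin7 has D as its 3rd, and C minor eleventh has Eb as its 3rd.
D up to Eb is 1 semitone, a half step narrower than a major second, so the interval is minor.

minor second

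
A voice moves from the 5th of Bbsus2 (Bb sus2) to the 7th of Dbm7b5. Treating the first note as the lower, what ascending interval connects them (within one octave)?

diminished 5th

Bbsus2 (Bb sus2) has F as its 5th, and Dbm7b5 has Cb as its 7th.
From F to Cb: 6 semitones over a fifth = diminished.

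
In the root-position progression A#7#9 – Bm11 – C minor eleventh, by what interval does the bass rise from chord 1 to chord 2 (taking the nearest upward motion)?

minor second

The roots are A# and B.
From A# to B: 1 semitone over a second = minor.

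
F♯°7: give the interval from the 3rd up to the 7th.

Spelling the chord: F♯, A, C, E♭.
The 3rd is A and the 7th is E♭.
A up to E♭ is 6 semitones, a half step narrower than a perfect fifth, so the interval is diminished.

diminished fifth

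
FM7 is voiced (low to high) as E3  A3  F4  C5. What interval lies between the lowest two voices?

perfect fourth

Those voices are E3 and A3.
Counting 4 letters and 5 half steps from E gives a perfect fourth.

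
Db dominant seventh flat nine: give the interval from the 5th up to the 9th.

Db dominant seventh flat nine is spelled Db-F-Ab-Cb-Ebb.
So we need the interval from Ab up to Ebb.
5 letter names make it a fifth; at 6 semitones (a half step narrower than perfect) the quality is diminished.

d5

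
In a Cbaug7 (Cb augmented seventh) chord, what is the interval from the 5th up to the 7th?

Cb augmented seventh: Cb–Eb–G–Bbb.
That puts G below Bbb.
G up to Bbb is 2 semitones, a whole step narrower than a major third, so the interval is diminished.

diminished 3rd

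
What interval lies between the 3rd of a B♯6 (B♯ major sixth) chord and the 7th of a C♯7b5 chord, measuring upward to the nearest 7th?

The 3rd of B♯6 (B♯ major sixth) is D𝄪; the 7th of C♯7b5 is B.
D𝄪 up to B is 7 semitones, a whole step narrower than a major sixth, so the interval is diminished.

diminished sixth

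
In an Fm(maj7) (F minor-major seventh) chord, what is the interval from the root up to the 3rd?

minor 3rd

The chord tones of FmM7 (F minor-major seventh) are F-Ab-C-E.
That puts F below Ab.
From F to Ab: 3 semitones over a third = minor.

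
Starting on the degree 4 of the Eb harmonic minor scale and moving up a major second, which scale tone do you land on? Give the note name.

Bb

The scale is Eb F Gb Ab Bb Cb D.
The degree 4 is Ab; a major second above that is Bb — scale degree 5.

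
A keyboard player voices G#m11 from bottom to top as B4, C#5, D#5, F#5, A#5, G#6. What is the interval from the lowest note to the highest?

major thirteenth

The outer voices are B4 and G#6.
From B to G# is 21 semitones, exactly the major thirteenth.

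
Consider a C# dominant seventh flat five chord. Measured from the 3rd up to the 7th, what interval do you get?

diminished 5th

Spelling the chord: C#-E#-G-B.
The 3rd is E# and the 7th is B.
From E# to B: 6 semitones over a fifth = diminished.
This 3–7 tritone is the characteristic tension at the heart of the dominant sound.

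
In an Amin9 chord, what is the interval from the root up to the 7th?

minor 7th

A minor ninth: A–C–E–G–B.
The root is A and the 7th is G.
From A to G: 10 semitones over a seventh = minor.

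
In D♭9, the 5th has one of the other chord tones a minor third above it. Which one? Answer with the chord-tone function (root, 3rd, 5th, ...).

7th

The chord tones of D♭9 are D♭ F A♭ C♭ E♭.
The 5th is A♭. A minor third above A♭ is C♭.
C♭ is the chord's 7th.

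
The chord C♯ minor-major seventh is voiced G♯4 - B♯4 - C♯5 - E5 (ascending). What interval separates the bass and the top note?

minor 6th

The outer voices are G♯4 and E5.
G♯ up to E is 8 semitones, a half step narrower than a major sixth, so the interval is minor.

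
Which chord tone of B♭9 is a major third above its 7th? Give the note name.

B♭9: B♭-D-F-A♭-C.
The 7th is A♭. A major third above A♭ is C.
C is the chord's 9th.

C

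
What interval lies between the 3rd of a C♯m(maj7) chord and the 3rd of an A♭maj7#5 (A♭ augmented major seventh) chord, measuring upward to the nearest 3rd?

minor sixth

The 3rd of C♯m(maj7) is E; the 3rd of A♭maj7#5 (A♭ augmented major seventh) is C.
6 letter names make it a sixth; at 8 semitones (a half step narrower than major) the quality is minor.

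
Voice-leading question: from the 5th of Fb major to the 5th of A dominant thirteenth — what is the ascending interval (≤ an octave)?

A3

Fb major has Cb as its 5th, and A dominant thirteenth has E as its 5th.
From Cb to E: 5 semitones over a third = augmented.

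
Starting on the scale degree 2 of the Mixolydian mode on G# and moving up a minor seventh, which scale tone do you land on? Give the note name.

The scale is G# A# B# C# D# E# F#.
The scale degree 2 is A#; a minor seventh above that is G# — scale degree 1.

G#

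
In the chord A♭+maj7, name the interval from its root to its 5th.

A♭+maj7: A♭, C, E, G.
Root = A♭; 5th = E.
A♭ up to E is 8 semitones, a half step wider than a perfect fifth, so the interval is augmented.

augmented fifth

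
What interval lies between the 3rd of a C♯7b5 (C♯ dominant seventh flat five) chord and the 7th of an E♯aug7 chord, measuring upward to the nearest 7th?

The 3rd of C♯7b5 (C♯ dominant seventh flat five) is E♯; the 7th of E♯aug7 is D♯.
From E♯ to D♯: 10 semitones over a seventh = minor.

minor seventh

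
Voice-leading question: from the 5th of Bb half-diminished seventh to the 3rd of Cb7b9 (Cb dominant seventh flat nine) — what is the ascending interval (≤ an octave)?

Bb half-diminished seventh has Fb as its 5th, and Cb7b9 (Cb dominant seventh flat nine) has Eb as its 3rd.
Counting 7 letters and 11 half steps from Fb gives a major seventh.

major seventh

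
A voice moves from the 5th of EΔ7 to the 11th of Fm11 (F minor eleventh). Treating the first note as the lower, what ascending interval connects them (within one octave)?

diminished octave

EΔ7 has B as its 5th, and Fm11 (F minor eleventh) has Bb as its 11th.
8 letter names make it an octave; at 11 semitones (a half step narrower than perfect) the quality is diminished.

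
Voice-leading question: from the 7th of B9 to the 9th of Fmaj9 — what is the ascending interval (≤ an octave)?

minor seventh

B9 has A as its 7th, and Fmaj9 has G as its 9th.
A up to G is 10 semitones, a half step narrower than a major seventh, so the interval is minor.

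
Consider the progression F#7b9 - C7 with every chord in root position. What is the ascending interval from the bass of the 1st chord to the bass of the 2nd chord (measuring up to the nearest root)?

diminished fifth

The roots are F# and C.
F# up to C is 6 semitones, a half step narrower than a perfect fifth, so the interval is diminished.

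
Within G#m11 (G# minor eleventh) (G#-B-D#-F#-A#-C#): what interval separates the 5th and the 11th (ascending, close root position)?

That puts D# below C#.
From D# to C#: 10 semitones over a seventh = minor.

m7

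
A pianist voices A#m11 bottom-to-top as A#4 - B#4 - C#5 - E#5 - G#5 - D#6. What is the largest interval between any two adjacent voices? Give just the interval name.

Adjacent intervals: A#4→B#4 = major second; B#4→C#5 = minor second; C#5→E#5 = major third; E#5→G#5 = minor third; G#5→D#6 = perfect fifth.
The largest is G#5 to D#6, a perfect fifth (7 semitones).

perfect 5th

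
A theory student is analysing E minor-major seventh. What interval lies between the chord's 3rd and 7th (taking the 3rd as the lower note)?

augmented fifth

Spelling the chord: E, G, B, D#.
So we need the interval from G up to D#.
G up to D# is 8 semitones, a half step wider than a perfect fifth, so the interval is augmented.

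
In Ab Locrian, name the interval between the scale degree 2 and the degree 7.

major 6th

Spelling Ab Locrian: Ab Bbb Cb Db Ebb Fb Gb.
That puts Bbb below Gb.
Bbb up to Gb spans 6 letter names and 9 semitones — a major sixth.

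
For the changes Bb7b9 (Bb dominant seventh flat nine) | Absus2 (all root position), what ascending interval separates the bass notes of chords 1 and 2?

minor 7th

The roots are Bb and Ab.
Bb up to Ab is 10 semitones, a half step narrower than a major seventh, so the interval is minor.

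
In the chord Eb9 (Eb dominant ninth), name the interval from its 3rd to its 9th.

Eb dominant ninth is spelled Eb–G–Bb–Db–F.
The 3rd is G and the 9th is F.
From G to F: 10 semitones over a seventh = minor.

minor seventh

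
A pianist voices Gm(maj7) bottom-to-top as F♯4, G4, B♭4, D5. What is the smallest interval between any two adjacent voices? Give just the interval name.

minor 2nd

Adjacent intervals: F♯4→G4 = minor second; G4→B♭4 = minor third; B♭4→D5 = major third.
The smallest is F♯4 to G4, a minor second (1 semitone).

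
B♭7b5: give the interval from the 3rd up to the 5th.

B♭7b5: B♭, D, F♭, A♭.
3rd = D; 5th = F♭.
From D to F♭: 2 semitones over a third = diminished.

diminished third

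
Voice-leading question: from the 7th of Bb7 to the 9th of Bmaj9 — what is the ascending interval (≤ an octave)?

Bb7 has Ab as its 7th, and Bmaj9 has C# as its 9th.
Ab up to C# is 5 semitones, a half step wider than a major third, so the interval is augmented.

augmented 3rd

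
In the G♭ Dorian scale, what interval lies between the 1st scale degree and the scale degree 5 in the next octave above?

Spelling the G♭ Dorian scale: G♭ A♭ B𝄫 C♭ D♭ E♭ F♭.
So we need the interval from G♭ up to D♭.
Counting 12 letters and 19 half steps from G♭ gives a perfect twelfth.

perfect twelfth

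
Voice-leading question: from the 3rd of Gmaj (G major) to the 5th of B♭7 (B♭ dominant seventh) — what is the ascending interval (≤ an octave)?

The 3rd of Gmaj (G major) is B; the 5th of B♭7 (B♭ dominant seventh) is F.
From B to F: 6 semitones over a fifth = diminished.

diminished 5th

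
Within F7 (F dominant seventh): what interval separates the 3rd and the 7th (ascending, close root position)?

d5

The chord tones of F7 are F A C Eb.
So we need the interval from A up to Eb.
From A to Eb: 6 semitones over a fifth = diminished.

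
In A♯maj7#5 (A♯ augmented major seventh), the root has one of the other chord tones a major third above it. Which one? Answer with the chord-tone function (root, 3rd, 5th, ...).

3rd

A♯maj7#5: A♯-C𝄪-E𝄪-G𝄪.
The root is A♯. A major third above A♯ is C𝄪.
C𝄪 is the chord's 3rd.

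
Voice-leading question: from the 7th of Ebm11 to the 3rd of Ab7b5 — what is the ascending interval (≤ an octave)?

Ebm11 has Db as its 7th, and Ab7b5 has C as its 3rd.
Db up to C spans 7 letter names and 11 semitones — a major seventh.

major 7th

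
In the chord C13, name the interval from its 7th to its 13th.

C13 is spelled C-E-G-Bb-D-A.
So we need the interval from Bb up to A.
From Bb to A is 11 semitones, exactly the major seventh.

major seventh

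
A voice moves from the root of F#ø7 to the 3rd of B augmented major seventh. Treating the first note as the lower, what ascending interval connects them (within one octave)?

major sixth

The root of F#ø7 is F#; the 3rd of B augmented major seventh is D#.
F# up to D# spans 6 letter names and 9 semitones — a major sixth.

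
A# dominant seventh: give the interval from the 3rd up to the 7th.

A#7 is spelled A#–C##–E#–G#.
3rd = C##; 7th = G#.
From C## to G#: 6 semitones over a fifth = diminished.

diminished fifth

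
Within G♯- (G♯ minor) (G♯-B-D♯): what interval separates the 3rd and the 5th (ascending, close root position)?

major third

That puts B below D♯.
From B to D♯ is 4 semitones, exactly the major third.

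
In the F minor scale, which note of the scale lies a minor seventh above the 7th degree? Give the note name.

Db

The scale is F G Ab Bb C Db Eb.
The 7th degree is Eb; a minor seventh above that is Db — scale degree 6.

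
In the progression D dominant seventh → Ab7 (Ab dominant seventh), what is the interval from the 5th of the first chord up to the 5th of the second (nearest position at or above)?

The 5th of D dominant seventh is A; the 5th of Ab7 (Ab dominant seventh) is Eb.
5 letter names make it a fifth; at 6 semitones (a half step narrower than perfect) the quality is diminished.

diminished fifth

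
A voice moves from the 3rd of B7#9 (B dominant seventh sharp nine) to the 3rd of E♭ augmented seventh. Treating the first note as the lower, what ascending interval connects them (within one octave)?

B7#9 (B dominant seventh sharp nine) has D♯ as its 3rd, and E♭ augmented seventh has G as its 3rd.
4 letter names make it a fourth; at 4 semitones (a half step narrower than perfect) the quality is diminished.

diminished fourth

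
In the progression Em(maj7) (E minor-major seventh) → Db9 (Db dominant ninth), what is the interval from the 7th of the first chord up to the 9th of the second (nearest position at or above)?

The 7th of Em(maj7) (E minor-major seventh) is D#; the 9th of Db9 (Db dominant ninth) is Eb.
D# up to Eb is 0 semitones, a whole step narrower than a major second, so the interval is diminished.

d2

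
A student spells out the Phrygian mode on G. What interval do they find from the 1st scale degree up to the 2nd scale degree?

m2

The scale runs G A♭ B♭ C D E♭ F.
So we need the interval from G up to A♭.
G up to A♭ is 1 semitone, a half step narrower than a major second, so the interval is minor.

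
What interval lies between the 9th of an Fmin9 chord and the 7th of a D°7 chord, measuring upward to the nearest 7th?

The 9th of Fmin9 is G; the 7th of D°7 is Cb.
G up to Cb is 4 semitones, a half step narrower than a perfect fourth, so the interval is diminished.

diminished 4th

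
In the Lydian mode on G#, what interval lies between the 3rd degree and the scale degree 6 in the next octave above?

The scale runs G# A# B# C## D# E# F##.
So we need the interval from B# up to E#.
B# up to E# spans 11 letter names and 17 semitones — a perfect eleventh.

perfect 11th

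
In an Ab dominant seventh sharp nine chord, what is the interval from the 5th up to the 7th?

Ab dominant seventh sharp nine is spelled Ab, C, Eb, Gb, B.
The 5th is Eb and the 7th is Gb.
Eb up to Gb is 3 semitones, a half step narrower than a major third, so the interval is minor.

minor 3rd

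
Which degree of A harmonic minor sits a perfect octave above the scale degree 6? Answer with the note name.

The scale is A B C D E F G#.
The scale degree 6 is F; a perfect octave above that is F — scale degree 6.

F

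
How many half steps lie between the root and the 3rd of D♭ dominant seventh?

4

D♭7 is spelled D♭, F, A♭, C♭.
D♭ to F is a major third: 4 semitones.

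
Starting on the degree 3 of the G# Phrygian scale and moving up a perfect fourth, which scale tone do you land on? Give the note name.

The scale is G# A B C# D# E F#.
The degree 3 is B; a perfect fourth above that is E — scale degree 6.

E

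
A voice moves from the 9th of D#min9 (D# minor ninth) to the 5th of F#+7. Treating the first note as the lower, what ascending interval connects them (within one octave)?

The 9th of D#min9 (D# minor ninth) is E#; the 5th of F#+7 is C##.
Counting 6 letters and 9 half steps from E# gives a major sixth.

major 6th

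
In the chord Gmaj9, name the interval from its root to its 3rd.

The chord tones of Gmaj9 (G major ninth) are G-B-D-F#-A.
That puts G below B.
G up to B spans 3 letter names and 4 semitones — a major third.

major 3rd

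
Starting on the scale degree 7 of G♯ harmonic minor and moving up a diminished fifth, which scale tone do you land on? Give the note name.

C#

The scale is G♯ A♯ B C♯ D♯ E F𝄪.
The scale degree 7 is F𝄪; a diminished fifth above that is C♯ — scale degree 4.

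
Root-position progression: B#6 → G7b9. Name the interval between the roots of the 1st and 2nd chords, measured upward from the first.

d6

The roots are B# and G.
From B# to G: 7 semitones over a sixth = diminished.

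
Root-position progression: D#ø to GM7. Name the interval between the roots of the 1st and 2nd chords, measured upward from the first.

d4

The roots are D# and G.
D# up to G is 4 semitones, a half step narrower than a perfect fourth, so the interval is diminished.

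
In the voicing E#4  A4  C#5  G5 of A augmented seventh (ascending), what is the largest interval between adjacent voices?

Adjacent intervals: E#4→A4 = diminished fourth; A4→C#5 = major third; C#5→G5 = diminished fifth.
The largest is C#5 to G5, a diminished fifth (6 semitones).

diminished 5th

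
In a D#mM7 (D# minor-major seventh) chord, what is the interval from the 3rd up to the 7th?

D#m(maj7): D#–F#–A#–C##.
That puts F# below C##.
From F# to C##: 8 semitones over a fifth = augmented.

A5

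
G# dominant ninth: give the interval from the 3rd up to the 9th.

Spelling the chord: G#-B#-D#-F#-A#.
3rd = B#; 9th = A#.
B# up to A# is 10 semitones, a half step narrower than a major seventh, so the interval is minor.

minor seventh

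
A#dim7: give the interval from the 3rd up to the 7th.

diminished fifth

Spelling the chord: A#–C#–E–G.
3rd = C#; 7th = G.
5 letter names make it a fifth; at 6 semitones (a half step narrower than perfect) the quality is diminished.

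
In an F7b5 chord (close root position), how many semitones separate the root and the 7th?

10

The chord tones of F7b5 (F dominant seventh flat five) are F–A–Cb–Eb.
F to Eb is a minor seventh: 10 semitones.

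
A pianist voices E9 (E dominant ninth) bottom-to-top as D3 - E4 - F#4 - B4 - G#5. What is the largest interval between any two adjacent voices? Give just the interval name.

M9

Adjacent intervals: D3→E4 = major ninth; E4→F#4 = major second; F#4→B4 = perfect fourth; B4→G#5 = major sixth.
The largest is D3 to E4, a major ninth (14 semitones).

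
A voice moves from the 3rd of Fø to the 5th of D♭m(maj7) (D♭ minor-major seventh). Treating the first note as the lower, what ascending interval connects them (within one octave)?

Fø has A♭ as its 3rd, and D♭m(maj7) (D♭ minor-major seventh) has A♭ as its 5th.
A♭ up to A♭ spans 1 letter names and 0 semitones — a perfect unison.

perfect unison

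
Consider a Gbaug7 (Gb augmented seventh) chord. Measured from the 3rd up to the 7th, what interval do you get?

diminished 5th

The chord tones of Gbaug7 are Gb-Bb-D-Fb.
That puts Bb below Fb.
5 letter names make it a fifth; at 6 semitones (a half step narrower than perfect) the quality is diminished.
This 3–7 tritone is the characteristic tension at the heart of the dominant sound.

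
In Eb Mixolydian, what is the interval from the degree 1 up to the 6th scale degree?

The scale runs Eb F G Ab Bb C Db.
The degree 1 is Eb and the degree 6 is C.
Eb up to C spans 6 letter names and 9 semitones — a major sixth.

major sixth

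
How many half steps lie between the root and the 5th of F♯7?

7

F♯7: F♯ A♯ C♯ E.
F♯ to C♯ is a perfect fifth: 7 semitones.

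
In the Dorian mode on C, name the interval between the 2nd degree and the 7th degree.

C dorian: C D E♭ F G A B♭.
The 2nd degree is D and the scale degree 7 is B♭.
From D to B♭: 8 semitones over a sixth = minor.

m6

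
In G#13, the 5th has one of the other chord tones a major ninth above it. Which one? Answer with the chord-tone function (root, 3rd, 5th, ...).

13th

G#13: G#, B#, D#, F#, A#, E#.
The 5th is D#. A major ninth above D# is E#.
E# is the chord's 13th.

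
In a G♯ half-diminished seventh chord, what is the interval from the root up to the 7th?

minor seventh

G♯ø7: G♯ B D F♯.
That puts G♯ below F♯.
7 letter names make it a seventh; at 10 semitones (a half step narrower than major) the quality is minor.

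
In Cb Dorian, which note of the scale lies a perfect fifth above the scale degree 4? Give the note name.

The scale is Cb Db Ebb Fb Gb Ab Bbb.
The scale degree 4 is Fb; a perfect fifth above that is Cb — scale degree 1.

Cb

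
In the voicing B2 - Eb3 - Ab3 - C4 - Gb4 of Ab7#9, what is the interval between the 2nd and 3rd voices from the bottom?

perfect fourth

Those voices are Eb3 and Ab3.
Counting 4 letters and 5 half steps from Eb gives a perfect fourth.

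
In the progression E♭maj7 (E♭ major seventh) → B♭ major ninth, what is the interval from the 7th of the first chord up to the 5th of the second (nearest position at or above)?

minor third

The 7th of E♭maj7 (E♭ major seventh) is D; the 5th of B♭ major ninth is F.
3 letter names make it a third; at 3 semitones (a half step narrower than major) the quality is minor.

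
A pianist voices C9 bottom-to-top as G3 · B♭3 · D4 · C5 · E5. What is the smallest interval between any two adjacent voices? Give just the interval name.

Adjacent intervals: G3→B♭3 = minor third; B♭3→D4 = major third; D4→C5 = minor seventh; C5→E5 = major third.
The smallest is G3 to B♭3, a minor third (3 semitones).

minor third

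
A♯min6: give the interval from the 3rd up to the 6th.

augmented fourth

A♯m6: A♯ C♯ E♯ F𝄪.
That puts C♯ below F𝄪.
C♯ up to F𝄪 is 6 semitones, a half step wider than a perfect fourth, so the interval is augmented.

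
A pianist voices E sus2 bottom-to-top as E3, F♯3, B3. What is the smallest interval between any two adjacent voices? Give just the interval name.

major 2nd

Adjacent intervals: E3→F♯3 = major second; F♯3→B3 = perfect fourth.
The smallest is E3 to F♯3, a major second (2 semitones).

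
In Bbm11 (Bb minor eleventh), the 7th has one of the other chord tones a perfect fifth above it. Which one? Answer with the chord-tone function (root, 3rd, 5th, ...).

11th

Bbm11 (Bb minor eleventh): Bb Db F Ab C Eb.
The 7th is Ab. A perfect fifth above Ab is Eb.
Eb is the chord's 11th.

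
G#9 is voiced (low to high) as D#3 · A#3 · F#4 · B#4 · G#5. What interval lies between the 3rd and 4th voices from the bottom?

augmented fourth

Those voices are F#4 and B#4.
4 letter names make it a fourth; at 6 semitones (a half step wider than perfect) the quality is augmented.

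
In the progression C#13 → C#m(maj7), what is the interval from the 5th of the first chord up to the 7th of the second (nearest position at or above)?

major 3rd

The 5th of C#13 is G#; the 7th of C#m(maj7) is B#.
Counting 3 letters and 4 half steps from G# gives a major third.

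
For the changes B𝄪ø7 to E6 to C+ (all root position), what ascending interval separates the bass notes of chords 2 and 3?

minor 6th

The roots are E and C.
From E to C: 8 semitones over a sixth = minor.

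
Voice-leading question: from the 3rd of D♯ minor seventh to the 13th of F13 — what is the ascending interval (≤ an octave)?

The 3rd of D♯ minor seventh is F♯; the 13th of F13 is D.
6 letter names make it a sixth; at 8 semitones (a half step narrower than major) the quality is minor.

minor sixth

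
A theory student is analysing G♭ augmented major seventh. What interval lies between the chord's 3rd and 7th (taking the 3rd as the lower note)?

P5

Spelling the chord: G♭, B♭, D, F.
The 3rd is B♭ and the 7th is F.
B♭ up to F spans 5 letter names and 7 semitones — a perfect fifth.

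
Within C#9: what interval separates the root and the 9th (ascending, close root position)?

The chord tones of C#9 are C# E# G# B D#.
That puts C# below D#.
C# up to D# spans 9 letter names and 14 semitones — a major ninth.

major ninth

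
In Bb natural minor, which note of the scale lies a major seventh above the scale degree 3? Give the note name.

C

The scale is Bb C Db Eb F Gb Ab.
The scale degree 3 is Db; a major seventh above that is C — scale degree 2.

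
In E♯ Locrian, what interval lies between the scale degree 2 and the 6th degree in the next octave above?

Spelling E♯ Locrian: E♯ F♯ G♯ A♯ B C♯ D♯.
The scale degree 2 is F♯ and the scale degree 6 (up an octave) is C♯.
Counting 12 letters and 19 half steps from F♯ gives a perfect twelfth.

perfect twelfth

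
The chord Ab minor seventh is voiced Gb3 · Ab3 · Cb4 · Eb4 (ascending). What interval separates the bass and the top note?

The outer voices are Gb3 and Eb4.
Counting 6 letters and 9 half steps from Gb gives a major sixth.

major 6th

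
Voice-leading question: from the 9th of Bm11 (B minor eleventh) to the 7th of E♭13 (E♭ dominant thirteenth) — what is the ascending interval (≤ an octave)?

diminished second

The 9th of Bm11 (B minor eleventh) is C♯; the 7th of E♭13 (E♭ dominant thirteenth) is D♭.
From C♯ to D♭: 0 semitones over a second = diminished.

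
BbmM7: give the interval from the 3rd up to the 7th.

Bb minor-major seventh: Bb–Db–F–A.
The 3rd is Db and the 7th is A.
5 letter names make it a fifth; at 8 semitones (a half step wider than perfect) the quality is augmented.

A5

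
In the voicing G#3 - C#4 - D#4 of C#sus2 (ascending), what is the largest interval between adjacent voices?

Adjacent intervals: G#3→C#4 = perfect fourth; C#4→D#4 = major second.
The largest is G#3 to C#4, a perfect fourth (5 semitones).

perfect 4th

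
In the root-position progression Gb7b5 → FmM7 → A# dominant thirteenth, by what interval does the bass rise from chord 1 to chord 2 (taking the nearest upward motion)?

The roots are Gb and F.
From Gb to F is 11 semitones, exactly the major seventh.

major seventh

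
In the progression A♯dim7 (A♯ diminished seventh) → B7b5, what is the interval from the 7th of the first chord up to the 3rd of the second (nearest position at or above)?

augmented fifth

A♯dim7 (A♯ diminished seventh) has G as its 7th, and B7b5 has D♯ as its 3rd.
G up to D♯ is 8 semitones, a half step wider than a perfect fifth, so the interval is augmented.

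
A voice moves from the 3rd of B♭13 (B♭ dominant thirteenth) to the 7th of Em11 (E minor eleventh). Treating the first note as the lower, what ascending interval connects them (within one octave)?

P1

B♭13 (B♭ dominant thirteenth) has D as its 3rd, and Em11 (E minor eleventh) has D as its 7th.
D up to D spans 1 letter names and 0 semitones — a perfect unison.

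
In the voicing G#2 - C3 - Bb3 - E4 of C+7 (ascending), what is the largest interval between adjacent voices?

Adjacent intervals: G#2→C3 = diminished fourth; C3→Bb3 = minor seventh; Bb3→E4 = augmented fourth.
The largest is C3 to Bb3, a minor seventh (10 semitones).

minor 7th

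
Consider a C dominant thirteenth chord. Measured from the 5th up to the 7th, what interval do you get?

m3

C13 is spelled C, E, G, Bb, D, A.
The 5th is G and the 7th is Bb.
G up to Bb is 3 semitones, a half step narrower than a major third, so the interval is minor.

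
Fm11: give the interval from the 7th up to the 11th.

perfect 5th

Spelling the chord: F-Ab-C-Eb-G-Bb.
The 7th is Eb and the 11th is Bb.
Counting 5 letters and 7 half steps from Eb gives a perfect fifth.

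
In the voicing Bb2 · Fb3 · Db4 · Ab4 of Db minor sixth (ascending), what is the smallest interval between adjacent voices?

diminished fifth

Adjacent intervals: Bb2→Fb3 = diminished fifth; Fb3→Db4 = major sixth; Db4→Ab4 = perfect fifth.
The smallest is Bb2 to Fb3, a diminished fifth (6 semitones).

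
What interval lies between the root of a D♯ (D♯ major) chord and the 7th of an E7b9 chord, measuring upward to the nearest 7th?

D♯ (D♯ major) has D♯ as its root, and E7b9 has D as its 7th.
D♯ up to D is 11 semitones, a half step narrower than a perfect octave, so the interval is diminished.

diminished octave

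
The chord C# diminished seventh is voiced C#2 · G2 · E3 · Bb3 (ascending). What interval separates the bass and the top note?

The outer voices are C#2 and Bb3.
From C# to Bb: 21 semitones over a fourteenth = diminished.

diminished fourteenth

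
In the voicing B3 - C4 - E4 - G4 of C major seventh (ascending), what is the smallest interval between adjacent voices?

Adjacent intervals: B3→C4 = minor second; C4→E4 = major third; E4→G4 = minor third.
The smallest is B3 to C4, a minor second (1 semitone).

m2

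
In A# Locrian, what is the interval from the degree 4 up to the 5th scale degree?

Spelling A# Locrian: A# B C# D# E F# G#.
The degree 4 is D# and the scale degree 5 is E.
From D# to E: 1 semitone over a second = minor.

minor second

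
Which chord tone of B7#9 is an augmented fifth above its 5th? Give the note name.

C##

Spelling the chord: B–D#–F#–A–C##.
The 5th is F#. An augmented fifth above F# is C##.
C## is the chord's 9th.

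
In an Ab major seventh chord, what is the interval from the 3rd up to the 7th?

perfect fifth

AbM7 is spelled Ab C Eb G.
That puts C below G.
Counting 5 letters and 7 half steps from C gives a perfect fifth.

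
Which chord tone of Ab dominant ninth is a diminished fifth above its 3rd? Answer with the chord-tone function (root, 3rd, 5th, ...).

7th

The chord tones of Ab dominant ninth are Ab, C, Eb, Gb, Bb.
The 3rd is C. A diminished fifth above C is Gb.
Gb is the chord's 7th.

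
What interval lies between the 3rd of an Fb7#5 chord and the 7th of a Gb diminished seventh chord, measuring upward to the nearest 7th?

The 3rd of Fb7#5 is Ab; the 7th of Gb diminished seventh is Fbb.
From Ab to Fbb: 7 semitones over a sixth = diminished.

diminished 6th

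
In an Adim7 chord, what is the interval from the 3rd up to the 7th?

diminished fifth

A diminished seventh is spelled A–C–Eb–Gb.
That puts C below Gb.
C up to Gb is 6 semitones, a half step narrower than a perfect fifth, so the interval is diminished.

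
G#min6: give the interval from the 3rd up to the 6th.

G#m6: G#-B-D#-E#.
So we need the interval from B up to E#.
B up to E# is 6 semitones, a half step wider than a perfect fourth, so the interval is augmented.

augmented fourth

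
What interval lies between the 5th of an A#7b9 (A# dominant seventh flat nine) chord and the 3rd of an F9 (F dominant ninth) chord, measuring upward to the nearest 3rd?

diminished 4th

A#7b9 (A# dominant seventh flat nine) has E# as its 5th, and F9 (F dominant ninth) has A as its 3rd.
From E# to A: 4 semitones over a fourth = diminished.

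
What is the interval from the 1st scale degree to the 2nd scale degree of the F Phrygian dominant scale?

minor second

The scale runs F G♭ A B♭ C D♭ E♭.
1st scale degree = F; degree 2 = G♭.
From F to G♭: 1 semitone over a second = minor.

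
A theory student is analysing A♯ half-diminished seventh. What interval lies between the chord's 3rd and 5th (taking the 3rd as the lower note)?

Spelling the chord: A♯, C♯, E, G♯.
So we need the interval from C♯ up to E.
From C♯ to E: 3 semitones over a third = minor.

m3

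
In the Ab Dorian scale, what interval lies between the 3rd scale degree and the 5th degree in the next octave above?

major tenth

Ab dorian: Ab Bb Cb Db Eb F Gb.
That puts Cb below Eb.
Cb up to Eb spans 10 letter names and 16 semitones — a major tenth.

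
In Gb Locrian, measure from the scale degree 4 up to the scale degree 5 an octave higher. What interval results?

Gb locrian: Gb Abb Bbb Cb Dbb Ebb Fb.
So we need the interval from Cb up to Dbb.
9 letter names make it a ninth; at 13 semitones (a half step narrower than major) the quality is minor.

m9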